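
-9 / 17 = -0.53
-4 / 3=-1.33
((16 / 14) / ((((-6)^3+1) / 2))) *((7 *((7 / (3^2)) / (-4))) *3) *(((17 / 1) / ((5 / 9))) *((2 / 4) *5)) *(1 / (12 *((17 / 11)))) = 77 / 430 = 0.18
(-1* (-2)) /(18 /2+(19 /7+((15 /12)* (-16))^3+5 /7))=-14 /55913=-0.00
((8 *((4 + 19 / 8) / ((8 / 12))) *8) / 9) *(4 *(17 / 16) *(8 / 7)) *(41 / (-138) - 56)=-8980964 / 483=-18594.13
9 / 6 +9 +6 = 33 / 2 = 16.50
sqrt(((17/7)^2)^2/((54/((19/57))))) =289 * sqrt(2)/882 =0.46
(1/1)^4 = 1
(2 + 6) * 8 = 64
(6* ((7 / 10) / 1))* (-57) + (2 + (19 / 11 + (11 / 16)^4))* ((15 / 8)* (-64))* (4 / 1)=-240568041 / 112640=-2135.72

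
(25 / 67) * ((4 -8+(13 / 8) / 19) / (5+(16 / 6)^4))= -172125 / 6548312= -0.03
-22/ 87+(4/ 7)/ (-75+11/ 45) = -4601/ 17661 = -0.26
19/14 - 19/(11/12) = -2983/154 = -19.37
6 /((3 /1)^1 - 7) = -3 /2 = -1.50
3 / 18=1 / 6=0.17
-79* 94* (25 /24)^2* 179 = -415391875 /288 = -1442332.90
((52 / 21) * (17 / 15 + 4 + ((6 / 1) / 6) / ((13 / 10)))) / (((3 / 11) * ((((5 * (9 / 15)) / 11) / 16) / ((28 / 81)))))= 35653376 / 32805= 1086.83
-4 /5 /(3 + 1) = -1 /5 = -0.20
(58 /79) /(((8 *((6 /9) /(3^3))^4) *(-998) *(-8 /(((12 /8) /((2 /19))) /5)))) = 88.14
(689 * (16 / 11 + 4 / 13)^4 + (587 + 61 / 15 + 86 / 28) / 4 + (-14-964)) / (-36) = -157126501206293 / 972708216480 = -161.54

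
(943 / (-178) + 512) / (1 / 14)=631351 / 89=7093.83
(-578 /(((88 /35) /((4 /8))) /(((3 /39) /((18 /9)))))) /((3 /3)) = -10115 /2288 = -4.42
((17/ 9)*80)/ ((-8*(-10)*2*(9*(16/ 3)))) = 17/ 864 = 0.02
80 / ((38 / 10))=400 / 19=21.05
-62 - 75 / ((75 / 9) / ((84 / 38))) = -1556 / 19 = -81.89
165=165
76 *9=684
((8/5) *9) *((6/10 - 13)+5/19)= -174.77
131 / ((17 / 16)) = 2096 / 17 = 123.29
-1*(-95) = 95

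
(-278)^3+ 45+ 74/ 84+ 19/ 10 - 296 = -2255946023/ 105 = -21485200.22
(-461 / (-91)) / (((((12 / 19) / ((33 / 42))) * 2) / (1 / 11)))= 0.29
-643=-643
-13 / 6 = -2.17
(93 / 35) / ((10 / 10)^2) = 93 / 35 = 2.66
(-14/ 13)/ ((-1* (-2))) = -7/ 13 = -0.54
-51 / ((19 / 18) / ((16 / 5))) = -14688 / 95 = -154.61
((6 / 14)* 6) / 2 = 1.29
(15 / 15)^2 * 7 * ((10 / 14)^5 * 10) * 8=104.12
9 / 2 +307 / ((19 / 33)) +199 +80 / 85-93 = 644.65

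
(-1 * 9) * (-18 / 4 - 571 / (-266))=2817 / 133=21.18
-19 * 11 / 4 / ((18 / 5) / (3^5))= -28215 / 8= -3526.88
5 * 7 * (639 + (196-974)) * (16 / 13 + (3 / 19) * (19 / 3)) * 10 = -1410850 / 13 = -108526.92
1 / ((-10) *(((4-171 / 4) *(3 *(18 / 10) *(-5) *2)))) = -1 / 20925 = -0.00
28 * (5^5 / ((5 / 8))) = 140000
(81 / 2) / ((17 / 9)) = 729 / 34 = 21.44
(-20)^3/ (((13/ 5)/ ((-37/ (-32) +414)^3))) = -1465428702578125/ 6656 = -220166571901.76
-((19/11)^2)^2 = -130321/14641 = -8.90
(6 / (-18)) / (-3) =0.11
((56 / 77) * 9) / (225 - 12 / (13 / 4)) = 312 / 10549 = 0.03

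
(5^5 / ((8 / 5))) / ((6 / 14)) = 109375 / 24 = 4557.29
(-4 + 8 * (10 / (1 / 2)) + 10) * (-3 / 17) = -498 / 17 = -29.29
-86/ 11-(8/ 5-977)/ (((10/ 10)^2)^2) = 53217/ 55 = 967.58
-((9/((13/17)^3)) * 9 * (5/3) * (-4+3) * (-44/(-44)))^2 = -439907195025/4826809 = -91138.31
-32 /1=-32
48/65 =0.74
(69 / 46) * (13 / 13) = 3 / 2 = 1.50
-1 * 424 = -424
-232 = -232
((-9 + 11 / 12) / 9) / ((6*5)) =-97 / 3240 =-0.03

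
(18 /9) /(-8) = -1 /4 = -0.25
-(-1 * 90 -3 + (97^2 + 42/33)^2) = -10714929916/121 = -88553139.80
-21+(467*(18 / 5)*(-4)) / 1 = -33729 / 5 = -6745.80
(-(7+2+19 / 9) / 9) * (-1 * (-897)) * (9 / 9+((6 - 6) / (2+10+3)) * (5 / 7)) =-29900 / 27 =-1107.41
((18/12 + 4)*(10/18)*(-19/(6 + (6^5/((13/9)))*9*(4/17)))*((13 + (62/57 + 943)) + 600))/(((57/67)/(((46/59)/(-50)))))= 166243830467/1144433103750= 0.15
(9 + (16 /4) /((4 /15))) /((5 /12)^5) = 5971968 /3125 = 1911.03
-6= -6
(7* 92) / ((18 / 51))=5474 / 3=1824.67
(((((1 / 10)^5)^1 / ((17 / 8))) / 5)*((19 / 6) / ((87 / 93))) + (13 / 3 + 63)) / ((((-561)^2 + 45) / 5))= 4149416863 / 3879490950000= 0.00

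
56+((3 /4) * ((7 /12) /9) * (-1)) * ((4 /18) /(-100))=3628807 /64800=56.00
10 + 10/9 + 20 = 280/9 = 31.11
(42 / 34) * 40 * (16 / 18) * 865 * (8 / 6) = 7750400 / 153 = 50656.21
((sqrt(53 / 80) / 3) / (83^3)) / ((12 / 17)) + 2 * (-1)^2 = 17 * sqrt(265) / 411686640 + 2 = 2.00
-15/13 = -1.15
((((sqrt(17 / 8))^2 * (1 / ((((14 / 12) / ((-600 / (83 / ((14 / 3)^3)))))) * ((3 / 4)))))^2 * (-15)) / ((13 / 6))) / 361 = -17763558400000 / 290970693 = -61049.30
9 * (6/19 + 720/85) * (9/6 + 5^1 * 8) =1059993/323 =3281.71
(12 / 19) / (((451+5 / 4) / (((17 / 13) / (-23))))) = -272 / 3425643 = -0.00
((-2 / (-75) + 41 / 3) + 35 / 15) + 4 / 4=17.03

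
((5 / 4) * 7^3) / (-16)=-1715 / 64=-26.80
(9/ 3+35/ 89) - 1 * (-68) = 71.39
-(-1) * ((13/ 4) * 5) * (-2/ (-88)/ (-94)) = -65/ 16544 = -0.00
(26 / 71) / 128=13 / 4544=0.00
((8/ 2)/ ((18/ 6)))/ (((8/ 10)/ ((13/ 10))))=2.17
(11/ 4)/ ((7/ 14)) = 11/ 2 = 5.50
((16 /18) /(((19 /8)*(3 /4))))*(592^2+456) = 89835520 /513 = 175117.97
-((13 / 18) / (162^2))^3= -2197 / 105416259632460288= -0.00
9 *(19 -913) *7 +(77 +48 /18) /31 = -5237707 /93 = -56319.43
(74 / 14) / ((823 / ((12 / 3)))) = 148 / 5761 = 0.03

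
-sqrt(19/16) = -sqrt(19)/4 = -1.09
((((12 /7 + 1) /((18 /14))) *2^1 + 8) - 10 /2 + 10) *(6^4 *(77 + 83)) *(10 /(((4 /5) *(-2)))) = -22320000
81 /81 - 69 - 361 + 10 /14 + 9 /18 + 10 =-5849 /14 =-417.79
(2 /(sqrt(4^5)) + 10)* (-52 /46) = -91 /8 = -11.38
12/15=4/5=0.80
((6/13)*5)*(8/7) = 240/91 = 2.64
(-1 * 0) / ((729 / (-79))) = 0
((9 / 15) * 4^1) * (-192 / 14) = -1152 / 35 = -32.91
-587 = -587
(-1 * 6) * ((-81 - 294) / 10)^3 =1265625 / 4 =316406.25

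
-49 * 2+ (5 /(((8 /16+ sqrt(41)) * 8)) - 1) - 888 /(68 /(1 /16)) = -2212895 /22168+ 5 * sqrt(41) /326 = -99.73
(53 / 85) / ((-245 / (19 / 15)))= -1007 / 312375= -0.00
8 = 8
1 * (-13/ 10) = -13/ 10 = -1.30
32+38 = 70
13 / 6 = 2.17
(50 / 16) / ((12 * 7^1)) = 25 / 672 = 0.04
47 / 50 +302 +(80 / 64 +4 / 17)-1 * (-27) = 563423 / 1700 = 331.43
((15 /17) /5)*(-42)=-126 /17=-7.41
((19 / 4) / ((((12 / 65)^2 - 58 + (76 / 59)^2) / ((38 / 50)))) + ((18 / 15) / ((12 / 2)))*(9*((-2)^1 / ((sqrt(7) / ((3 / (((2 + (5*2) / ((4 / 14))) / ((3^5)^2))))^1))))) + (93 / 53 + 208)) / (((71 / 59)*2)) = -2619.63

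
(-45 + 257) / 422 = 106 / 211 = 0.50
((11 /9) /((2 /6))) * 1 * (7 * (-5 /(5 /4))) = -308 /3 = -102.67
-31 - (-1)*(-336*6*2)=-4063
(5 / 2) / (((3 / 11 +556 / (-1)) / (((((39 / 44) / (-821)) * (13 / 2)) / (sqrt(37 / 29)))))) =2535 * sqrt(1073) / 2971113616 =0.00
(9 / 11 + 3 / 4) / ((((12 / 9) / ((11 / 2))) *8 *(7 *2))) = 207 / 3584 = 0.06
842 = 842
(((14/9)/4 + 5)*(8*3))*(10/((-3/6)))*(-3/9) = 7760/9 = 862.22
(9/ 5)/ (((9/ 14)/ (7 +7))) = 196/ 5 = 39.20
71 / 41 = 1.73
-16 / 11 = -1.45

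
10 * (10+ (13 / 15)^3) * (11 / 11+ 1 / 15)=1150304 / 10125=113.61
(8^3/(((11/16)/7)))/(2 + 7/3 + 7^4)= 10752/4961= 2.17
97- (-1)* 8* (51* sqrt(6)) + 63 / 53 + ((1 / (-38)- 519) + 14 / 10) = 579.95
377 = 377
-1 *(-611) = 611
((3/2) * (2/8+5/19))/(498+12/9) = 351/227696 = 0.00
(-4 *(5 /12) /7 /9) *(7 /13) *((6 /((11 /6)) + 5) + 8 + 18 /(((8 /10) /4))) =-5845 /3861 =-1.51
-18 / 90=-0.20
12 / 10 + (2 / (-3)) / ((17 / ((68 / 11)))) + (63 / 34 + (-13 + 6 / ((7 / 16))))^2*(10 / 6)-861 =-7935516833 / 9346260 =-849.06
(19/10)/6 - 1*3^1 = -161/60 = -2.68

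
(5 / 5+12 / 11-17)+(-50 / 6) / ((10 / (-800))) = 21508 / 33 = 651.76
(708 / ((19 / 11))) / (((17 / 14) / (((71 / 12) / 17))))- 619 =-2753823 / 5491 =-501.52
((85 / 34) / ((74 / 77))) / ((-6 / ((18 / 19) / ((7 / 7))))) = -1155 / 2812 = -0.41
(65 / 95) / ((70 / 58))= 377 / 665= 0.57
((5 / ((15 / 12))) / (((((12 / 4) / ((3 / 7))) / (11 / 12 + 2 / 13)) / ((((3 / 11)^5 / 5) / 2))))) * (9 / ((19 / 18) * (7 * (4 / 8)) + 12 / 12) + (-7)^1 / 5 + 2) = 28771929 / 123840166450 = 0.00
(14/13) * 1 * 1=14/13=1.08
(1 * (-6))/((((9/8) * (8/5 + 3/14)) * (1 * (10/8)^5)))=-229376/238125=-0.96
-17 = -17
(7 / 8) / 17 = 7 / 136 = 0.05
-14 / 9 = -1.56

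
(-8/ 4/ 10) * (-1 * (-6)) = -6/ 5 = -1.20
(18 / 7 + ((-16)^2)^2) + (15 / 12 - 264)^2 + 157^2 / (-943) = 14210632273 / 105616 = 134550.00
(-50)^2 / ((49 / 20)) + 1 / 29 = 1450049 / 1421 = 1020.44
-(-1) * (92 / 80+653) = 13083 / 20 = 654.15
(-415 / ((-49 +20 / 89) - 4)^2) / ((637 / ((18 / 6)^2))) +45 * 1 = 45.00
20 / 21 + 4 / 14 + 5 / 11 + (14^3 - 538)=509977 / 231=2207.69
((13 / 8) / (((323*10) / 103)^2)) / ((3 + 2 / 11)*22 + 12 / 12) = 137917 / 5925887200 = 0.00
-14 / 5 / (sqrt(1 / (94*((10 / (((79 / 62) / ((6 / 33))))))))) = -56*sqrt(6330665) / 4345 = -32.43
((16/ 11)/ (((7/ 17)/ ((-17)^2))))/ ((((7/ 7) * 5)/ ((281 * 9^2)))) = 1789196688/ 385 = 4647264.12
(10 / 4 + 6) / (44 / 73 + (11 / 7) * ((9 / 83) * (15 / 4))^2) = 478757944 / 48583667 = 9.85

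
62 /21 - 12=-190 /21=-9.05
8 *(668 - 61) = 4856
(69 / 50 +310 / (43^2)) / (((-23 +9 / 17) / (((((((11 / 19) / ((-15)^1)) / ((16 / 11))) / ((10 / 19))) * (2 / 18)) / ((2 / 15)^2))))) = 0.02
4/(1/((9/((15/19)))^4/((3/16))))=225194688/625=360311.50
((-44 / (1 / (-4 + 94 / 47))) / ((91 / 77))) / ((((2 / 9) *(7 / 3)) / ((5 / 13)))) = 65340 / 1183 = 55.23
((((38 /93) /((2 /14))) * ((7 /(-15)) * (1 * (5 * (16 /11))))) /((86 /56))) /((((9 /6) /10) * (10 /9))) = -1668352 /43989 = -37.93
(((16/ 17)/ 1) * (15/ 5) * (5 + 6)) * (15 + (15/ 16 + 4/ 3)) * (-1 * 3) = -27357/ 17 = -1609.24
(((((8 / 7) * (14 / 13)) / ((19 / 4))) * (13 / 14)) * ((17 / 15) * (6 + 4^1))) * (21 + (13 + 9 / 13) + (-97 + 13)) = -697408 / 5187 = -134.45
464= 464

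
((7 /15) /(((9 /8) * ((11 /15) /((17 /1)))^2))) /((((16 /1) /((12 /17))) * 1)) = 1190 /121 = 9.83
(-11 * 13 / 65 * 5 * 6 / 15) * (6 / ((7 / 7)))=-132 / 5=-26.40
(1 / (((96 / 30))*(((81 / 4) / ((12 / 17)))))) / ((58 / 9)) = 5 / 2958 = 0.00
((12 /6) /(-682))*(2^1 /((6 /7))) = -7 /1023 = -0.01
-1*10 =-10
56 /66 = 28 /33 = 0.85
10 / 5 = 2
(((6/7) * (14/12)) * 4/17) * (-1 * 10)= -40/17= -2.35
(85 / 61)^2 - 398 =-1473733 / 3721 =-396.06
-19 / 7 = -2.71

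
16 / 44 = 4 / 11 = 0.36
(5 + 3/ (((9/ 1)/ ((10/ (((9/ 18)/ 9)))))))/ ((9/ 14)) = 910/ 9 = 101.11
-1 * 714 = -714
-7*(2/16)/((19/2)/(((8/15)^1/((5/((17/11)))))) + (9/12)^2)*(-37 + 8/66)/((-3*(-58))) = 144823/45442188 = 0.00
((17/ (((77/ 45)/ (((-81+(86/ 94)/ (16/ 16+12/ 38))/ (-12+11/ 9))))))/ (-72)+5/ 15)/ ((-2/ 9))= 3.13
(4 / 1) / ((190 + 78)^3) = 1 / 4812208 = 0.00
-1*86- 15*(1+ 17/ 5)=-152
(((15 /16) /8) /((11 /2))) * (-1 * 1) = -15 /704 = -0.02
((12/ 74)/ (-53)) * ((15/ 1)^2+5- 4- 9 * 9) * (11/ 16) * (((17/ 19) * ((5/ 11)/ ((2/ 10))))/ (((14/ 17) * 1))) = -3142875/ 4173008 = -0.75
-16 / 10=-8 / 5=-1.60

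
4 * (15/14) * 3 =12.86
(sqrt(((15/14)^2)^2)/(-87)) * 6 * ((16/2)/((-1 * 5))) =180/1421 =0.13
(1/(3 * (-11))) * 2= -0.06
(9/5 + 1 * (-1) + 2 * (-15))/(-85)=146/425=0.34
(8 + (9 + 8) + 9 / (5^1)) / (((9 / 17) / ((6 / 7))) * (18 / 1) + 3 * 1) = 1139 / 600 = 1.90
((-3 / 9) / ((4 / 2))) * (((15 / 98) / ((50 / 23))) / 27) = -23 / 52920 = -0.00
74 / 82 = 37 / 41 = 0.90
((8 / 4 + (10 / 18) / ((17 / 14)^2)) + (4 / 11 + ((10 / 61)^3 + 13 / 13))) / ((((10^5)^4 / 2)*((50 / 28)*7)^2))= 24319436677 / 50735573367187500000000000000000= 0.00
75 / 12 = 25 / 4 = 6.25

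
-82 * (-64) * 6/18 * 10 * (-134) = -7032320/3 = -2344106.67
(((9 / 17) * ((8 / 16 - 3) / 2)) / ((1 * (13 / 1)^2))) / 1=-45 / 11492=-0.00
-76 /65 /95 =-4 /325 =-0.01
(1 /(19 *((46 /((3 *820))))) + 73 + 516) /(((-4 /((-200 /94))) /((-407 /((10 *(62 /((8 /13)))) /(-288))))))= 303147535680 /8277217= 36624.33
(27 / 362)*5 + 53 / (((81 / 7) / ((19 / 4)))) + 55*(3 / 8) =5014543 / 117288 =42.75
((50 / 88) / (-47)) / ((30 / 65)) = -325 / 12408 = -0.03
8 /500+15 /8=1891 /1000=1.89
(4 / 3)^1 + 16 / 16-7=-14 / 3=-4.67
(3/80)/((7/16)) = 3/35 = 0.09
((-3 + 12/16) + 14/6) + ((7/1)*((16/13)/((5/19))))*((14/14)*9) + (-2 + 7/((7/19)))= 243149/780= 311.73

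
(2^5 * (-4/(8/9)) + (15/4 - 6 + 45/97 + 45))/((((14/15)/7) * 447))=-195525/115624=-1.69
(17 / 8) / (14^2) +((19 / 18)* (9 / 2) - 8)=-5079 / 1568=-3.24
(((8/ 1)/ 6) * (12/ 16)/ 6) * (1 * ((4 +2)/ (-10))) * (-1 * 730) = 73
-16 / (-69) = 16 / 69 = 0.23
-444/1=-444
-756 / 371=-108 / 53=-2.04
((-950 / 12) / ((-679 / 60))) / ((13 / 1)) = 4750 / 8827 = 0.54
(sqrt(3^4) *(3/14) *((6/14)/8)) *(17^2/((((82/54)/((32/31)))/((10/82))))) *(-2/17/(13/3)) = -0.07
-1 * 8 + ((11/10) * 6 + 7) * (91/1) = 6148/5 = 1229.60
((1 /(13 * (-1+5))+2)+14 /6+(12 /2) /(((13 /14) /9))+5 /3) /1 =3337 /52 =64.17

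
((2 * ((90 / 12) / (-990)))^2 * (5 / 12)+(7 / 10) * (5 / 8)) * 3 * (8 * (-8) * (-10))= 914960 / 1089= 840.18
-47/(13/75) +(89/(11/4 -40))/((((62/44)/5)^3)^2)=-8664923428853225/1719094630097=-5040.40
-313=-313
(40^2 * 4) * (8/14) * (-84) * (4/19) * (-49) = 60211200/19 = 3169010.53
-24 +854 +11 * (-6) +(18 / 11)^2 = 92768 / 121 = 766.68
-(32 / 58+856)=-24840 / 29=-856.55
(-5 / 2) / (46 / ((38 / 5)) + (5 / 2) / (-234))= -4446 / 10745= -0.41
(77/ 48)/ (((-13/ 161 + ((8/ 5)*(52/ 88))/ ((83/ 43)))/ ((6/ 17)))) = 56592305/ 40888536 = 1.38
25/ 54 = 0.46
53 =53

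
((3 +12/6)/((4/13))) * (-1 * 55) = -3575/4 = -893.75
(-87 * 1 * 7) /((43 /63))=-38367 /43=-892.26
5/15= 1/3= 0.33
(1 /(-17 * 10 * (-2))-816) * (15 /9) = -277439 /204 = -1360.00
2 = 2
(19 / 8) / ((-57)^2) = 1 / 1368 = 0.00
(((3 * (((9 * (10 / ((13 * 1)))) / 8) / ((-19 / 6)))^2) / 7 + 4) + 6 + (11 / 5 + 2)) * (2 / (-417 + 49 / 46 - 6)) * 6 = -16775178846 / 41444328835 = -0.40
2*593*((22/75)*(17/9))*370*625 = 4102967000/27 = 151961740.74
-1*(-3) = 3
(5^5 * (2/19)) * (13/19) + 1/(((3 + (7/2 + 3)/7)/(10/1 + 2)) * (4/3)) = 4514236/19855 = 227.36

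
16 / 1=16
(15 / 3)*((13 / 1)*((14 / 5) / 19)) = 182 / 19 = 9.58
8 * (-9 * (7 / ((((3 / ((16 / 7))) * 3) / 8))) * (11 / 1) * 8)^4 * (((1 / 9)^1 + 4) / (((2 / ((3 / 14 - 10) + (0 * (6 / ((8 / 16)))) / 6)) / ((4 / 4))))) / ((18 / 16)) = -1305608115896937611264 / 567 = -2302659816396715363.78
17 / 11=1.55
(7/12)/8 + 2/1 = 199/96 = 2.07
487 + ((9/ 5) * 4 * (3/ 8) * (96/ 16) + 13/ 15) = 7561/ 15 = 504.07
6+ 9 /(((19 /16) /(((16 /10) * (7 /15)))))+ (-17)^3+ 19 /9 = -20944208 /4275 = -4899.23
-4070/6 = -2035/3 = -678.33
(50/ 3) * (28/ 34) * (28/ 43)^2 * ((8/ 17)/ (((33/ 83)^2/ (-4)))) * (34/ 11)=-241963724800/ 1129607721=-214.20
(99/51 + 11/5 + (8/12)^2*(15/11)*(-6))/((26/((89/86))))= 10502/522665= 0.02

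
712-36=676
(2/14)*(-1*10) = -10/7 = -1.43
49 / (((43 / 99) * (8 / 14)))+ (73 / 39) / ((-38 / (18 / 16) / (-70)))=201.30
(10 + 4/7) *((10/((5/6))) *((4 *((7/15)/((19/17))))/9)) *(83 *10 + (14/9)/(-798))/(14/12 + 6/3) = 17140561984/2777895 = 6170.34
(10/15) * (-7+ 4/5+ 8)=6/5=1.20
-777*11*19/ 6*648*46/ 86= -403384212/ 43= -9381028.19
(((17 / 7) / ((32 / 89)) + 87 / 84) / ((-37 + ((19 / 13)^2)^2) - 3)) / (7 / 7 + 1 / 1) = -49838945 / 453429312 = -0.11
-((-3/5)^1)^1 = 3/5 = 0.60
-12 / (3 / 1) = -4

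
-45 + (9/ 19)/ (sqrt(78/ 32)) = -44.70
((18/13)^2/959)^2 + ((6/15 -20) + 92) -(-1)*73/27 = 266321218838459/3546046220535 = 75.10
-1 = -1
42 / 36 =7 / 6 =1.17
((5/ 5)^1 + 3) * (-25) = -100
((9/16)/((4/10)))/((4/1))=45/128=0.35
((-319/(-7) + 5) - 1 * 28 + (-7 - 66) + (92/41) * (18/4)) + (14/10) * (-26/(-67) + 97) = 1846220/19229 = 96.01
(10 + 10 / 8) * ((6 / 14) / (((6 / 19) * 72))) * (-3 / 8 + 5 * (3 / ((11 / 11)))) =11115 / 3584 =3.10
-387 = -387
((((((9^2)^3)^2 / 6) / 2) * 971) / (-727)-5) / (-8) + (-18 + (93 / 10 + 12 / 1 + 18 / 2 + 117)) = 457065148317961 / 116320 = 3929377134.78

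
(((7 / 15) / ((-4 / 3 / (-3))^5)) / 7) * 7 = 137781 / 5120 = 26.91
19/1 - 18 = 1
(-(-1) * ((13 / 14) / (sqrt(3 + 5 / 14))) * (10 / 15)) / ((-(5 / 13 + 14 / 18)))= -0.29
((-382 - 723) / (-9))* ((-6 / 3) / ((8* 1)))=-1105 / 36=-30.69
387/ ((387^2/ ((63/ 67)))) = 7/ 2881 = 0.00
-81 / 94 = -0.86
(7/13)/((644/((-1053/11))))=-81/1012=-0.08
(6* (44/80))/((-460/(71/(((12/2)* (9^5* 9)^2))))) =-781/2598351735625200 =-0.00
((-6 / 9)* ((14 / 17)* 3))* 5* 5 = -700 / 17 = -41.18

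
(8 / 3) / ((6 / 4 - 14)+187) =16 / 1047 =0.02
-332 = -332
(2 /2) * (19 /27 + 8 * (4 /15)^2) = 859 /675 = 1.27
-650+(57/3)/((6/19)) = -3539/6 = -589.83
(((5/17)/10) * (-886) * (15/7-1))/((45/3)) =-3544/1785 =-1.99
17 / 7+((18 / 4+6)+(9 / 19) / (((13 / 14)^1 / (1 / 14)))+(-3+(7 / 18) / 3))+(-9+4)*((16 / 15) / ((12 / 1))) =450500 / 46683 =9.65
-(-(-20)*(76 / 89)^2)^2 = -212.69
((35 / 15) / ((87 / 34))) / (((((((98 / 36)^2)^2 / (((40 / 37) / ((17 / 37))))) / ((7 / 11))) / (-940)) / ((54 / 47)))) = -1007769600 / 37530031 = -26.85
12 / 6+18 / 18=3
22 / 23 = 0.96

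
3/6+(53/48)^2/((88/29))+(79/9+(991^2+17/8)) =22124586701/22528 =982092.80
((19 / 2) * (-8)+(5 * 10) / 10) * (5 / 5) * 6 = -426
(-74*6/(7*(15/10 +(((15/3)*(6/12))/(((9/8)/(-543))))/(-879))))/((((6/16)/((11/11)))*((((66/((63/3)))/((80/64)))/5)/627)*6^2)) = -2039.26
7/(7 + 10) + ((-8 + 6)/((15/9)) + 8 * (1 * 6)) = 4013/85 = 47.21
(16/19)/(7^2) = 16/931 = 0.02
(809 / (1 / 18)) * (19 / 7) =276678 / 7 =39525.43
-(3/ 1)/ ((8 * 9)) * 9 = -3/ 8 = -0.38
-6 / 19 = -0.32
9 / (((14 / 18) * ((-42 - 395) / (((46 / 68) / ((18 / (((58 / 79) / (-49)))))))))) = 0.00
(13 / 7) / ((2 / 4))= 26 / 7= 3.71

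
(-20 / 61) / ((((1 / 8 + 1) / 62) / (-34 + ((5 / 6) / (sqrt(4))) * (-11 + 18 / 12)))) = 1129640 / 1647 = 685.88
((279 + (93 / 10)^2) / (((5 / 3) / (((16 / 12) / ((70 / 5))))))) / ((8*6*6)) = 4061 / 56000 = 0.07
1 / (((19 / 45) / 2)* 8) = 45 / 76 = 0.59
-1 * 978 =-978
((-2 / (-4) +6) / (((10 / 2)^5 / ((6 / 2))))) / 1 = 39 / 6250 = 0.01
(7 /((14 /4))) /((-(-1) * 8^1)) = 0.25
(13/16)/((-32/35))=-455/512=-0.89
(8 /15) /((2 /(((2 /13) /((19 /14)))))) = 112 /3705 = 0.03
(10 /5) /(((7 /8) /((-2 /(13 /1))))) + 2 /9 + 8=6446 /819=7.87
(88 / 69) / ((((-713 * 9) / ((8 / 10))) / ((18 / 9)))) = -704 / 2213865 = -0.00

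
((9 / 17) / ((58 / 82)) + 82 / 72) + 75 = 1364597 / 17748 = 76.89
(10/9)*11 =110/9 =12.22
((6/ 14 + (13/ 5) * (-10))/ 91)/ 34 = -179/ 21658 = -0.01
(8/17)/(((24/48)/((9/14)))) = 72/119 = 0.61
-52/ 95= -0.55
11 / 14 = 0.79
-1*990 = -990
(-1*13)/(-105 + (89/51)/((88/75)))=19448/154855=0.13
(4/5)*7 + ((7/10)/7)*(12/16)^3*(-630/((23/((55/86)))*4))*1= 13710529/2531840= 5.42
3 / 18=1 / 6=0.17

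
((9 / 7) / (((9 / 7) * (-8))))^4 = 1 / 4096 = 0.00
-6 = -6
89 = 89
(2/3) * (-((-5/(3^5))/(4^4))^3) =125/361102068154368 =0.00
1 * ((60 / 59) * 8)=480 / 59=8.14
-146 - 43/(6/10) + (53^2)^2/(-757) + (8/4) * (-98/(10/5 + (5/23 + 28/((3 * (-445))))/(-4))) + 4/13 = -75982871405992/7073976507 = -10741.18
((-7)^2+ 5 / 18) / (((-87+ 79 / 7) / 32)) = -49672 / 2385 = -20.83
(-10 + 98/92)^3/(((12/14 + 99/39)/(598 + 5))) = -1269880678521/10025608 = -126663.71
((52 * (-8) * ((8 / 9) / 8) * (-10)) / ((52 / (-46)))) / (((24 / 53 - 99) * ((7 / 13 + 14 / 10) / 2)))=12677600 / 2961441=4.28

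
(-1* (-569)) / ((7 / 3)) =1707 / 7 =243.86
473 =473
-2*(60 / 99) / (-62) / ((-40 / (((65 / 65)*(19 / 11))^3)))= -6859 / 2723226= -0.00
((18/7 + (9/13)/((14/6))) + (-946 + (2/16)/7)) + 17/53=-36376735/38584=-942.79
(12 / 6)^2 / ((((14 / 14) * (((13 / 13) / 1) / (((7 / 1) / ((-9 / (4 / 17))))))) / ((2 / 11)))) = -224 / 1683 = -0.13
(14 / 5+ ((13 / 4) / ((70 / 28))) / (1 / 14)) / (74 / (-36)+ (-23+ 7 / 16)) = -3024 / 3545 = -0.85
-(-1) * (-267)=-267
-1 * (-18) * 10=180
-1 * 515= -515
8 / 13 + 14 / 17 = 318 / 221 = 1.44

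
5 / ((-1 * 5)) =-1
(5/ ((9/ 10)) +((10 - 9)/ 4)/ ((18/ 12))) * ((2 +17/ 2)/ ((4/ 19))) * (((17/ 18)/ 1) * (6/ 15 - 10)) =-232883/ 90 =-2587.59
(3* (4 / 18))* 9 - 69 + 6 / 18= -188 / 3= -62.67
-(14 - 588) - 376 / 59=33490 / 59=567.63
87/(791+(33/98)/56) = 477456/4341041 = 0.11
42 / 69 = 14 / 23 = 0.61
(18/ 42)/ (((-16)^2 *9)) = 1/ 5376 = 0.00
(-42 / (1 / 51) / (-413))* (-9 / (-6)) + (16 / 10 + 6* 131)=234637 / 295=795.38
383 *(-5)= -1915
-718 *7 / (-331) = 5026 / 331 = 15.18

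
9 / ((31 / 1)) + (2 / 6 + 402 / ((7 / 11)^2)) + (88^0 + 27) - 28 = 4526548 / 4557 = 993.32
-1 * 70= -70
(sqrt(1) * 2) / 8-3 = -11 / 4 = -2.75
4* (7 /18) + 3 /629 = 8833 /5661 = 1.56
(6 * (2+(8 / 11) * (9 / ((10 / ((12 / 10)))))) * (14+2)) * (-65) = -955968 / 55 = -17381.24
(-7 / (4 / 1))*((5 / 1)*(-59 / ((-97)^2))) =2065 / 37636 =0.05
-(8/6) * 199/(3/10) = -7960/9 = -884.44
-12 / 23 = -0.52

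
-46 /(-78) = 23 /39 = 0.59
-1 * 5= -5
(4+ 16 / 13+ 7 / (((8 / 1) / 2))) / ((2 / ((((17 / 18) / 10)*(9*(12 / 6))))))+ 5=11371 / 1040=10.93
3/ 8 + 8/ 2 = 35/ 8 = 4.38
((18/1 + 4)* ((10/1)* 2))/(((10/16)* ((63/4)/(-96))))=-90112/21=-4291.05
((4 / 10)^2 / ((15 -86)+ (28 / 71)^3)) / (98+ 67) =-1431644 / 104732632125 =-0.00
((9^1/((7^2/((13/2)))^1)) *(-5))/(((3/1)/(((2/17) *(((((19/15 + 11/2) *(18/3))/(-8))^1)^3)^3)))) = 465943082217798270813/891289600000000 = 522774.06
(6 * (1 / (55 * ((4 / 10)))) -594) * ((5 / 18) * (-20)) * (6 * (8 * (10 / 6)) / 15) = 1741600 / 99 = 17591.92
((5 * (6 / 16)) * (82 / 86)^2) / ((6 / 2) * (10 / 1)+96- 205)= -25215 / 1168568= -0.02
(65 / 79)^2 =4225 / 6241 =0.68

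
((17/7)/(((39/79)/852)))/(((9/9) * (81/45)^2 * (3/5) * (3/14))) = 95353000/9477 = 10061.52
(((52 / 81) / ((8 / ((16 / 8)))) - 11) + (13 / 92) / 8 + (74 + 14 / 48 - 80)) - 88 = -6231671 / 59616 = -104.53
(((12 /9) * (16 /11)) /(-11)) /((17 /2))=-128 /6171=-0.02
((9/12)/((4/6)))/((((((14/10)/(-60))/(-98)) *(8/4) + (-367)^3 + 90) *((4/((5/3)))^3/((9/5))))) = -39375/13286991782272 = -0.00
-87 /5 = -17.40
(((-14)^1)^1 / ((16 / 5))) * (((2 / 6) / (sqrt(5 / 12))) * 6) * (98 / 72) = -343 * sqrt(15) / 72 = -18.45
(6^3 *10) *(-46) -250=-99610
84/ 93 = 0.90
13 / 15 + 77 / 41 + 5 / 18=11153 / 3690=3.02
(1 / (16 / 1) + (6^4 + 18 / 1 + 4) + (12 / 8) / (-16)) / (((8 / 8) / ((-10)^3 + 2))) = -21045325 / 16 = -1315332.81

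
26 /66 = 13 /33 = 0.39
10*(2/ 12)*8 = 40/ 3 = 13.33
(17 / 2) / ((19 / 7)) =119 / 38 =3.13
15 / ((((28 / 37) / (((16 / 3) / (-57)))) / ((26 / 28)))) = -4810 / 2793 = -1.72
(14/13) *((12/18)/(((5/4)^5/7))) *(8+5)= 200704/9375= 21.41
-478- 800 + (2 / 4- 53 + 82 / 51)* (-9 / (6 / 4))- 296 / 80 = -165979 / 170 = -976.35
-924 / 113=-8.18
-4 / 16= -1 / 4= -0.25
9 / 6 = 1.50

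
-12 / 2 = -6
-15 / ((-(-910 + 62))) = -15 / 848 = -0.02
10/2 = 5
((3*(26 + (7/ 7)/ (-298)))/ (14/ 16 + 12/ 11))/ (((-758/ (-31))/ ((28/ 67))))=443810136/ 654555361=0.68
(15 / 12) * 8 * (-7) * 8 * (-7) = 3920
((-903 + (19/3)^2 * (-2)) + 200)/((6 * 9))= -7049/486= -14.50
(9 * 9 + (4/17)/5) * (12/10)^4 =8928144/53125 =168.06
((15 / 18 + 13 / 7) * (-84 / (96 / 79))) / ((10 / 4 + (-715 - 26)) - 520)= 8927 / 60408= 0.15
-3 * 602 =-1806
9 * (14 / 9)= 14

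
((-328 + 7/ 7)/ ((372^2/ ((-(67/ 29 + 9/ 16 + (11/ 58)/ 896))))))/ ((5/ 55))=59673031/ 799059968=0.07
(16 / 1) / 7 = 16 / 7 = 2.29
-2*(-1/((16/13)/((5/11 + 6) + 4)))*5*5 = 424.72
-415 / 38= -10.92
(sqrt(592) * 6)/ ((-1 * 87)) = -8 * sqrt(37)/ 29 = -1.68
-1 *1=-1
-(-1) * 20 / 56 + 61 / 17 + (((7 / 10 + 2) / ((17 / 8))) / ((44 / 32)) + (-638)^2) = 5328269701 / 13090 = 407048.87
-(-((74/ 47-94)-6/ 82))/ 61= -178245/ 117547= -1.52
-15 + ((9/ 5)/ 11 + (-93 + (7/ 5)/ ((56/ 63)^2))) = -373347/ 3520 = -106.06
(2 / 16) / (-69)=-1 / 552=-0.00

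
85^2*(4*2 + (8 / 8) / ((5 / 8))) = 69360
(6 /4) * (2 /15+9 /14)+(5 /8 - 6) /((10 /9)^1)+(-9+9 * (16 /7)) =4423 /560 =7.90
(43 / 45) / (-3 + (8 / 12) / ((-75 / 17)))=-215 / 709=-0.30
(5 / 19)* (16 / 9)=80 / 171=0.47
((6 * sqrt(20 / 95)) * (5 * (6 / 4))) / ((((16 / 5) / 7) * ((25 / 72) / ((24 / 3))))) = 4536 * sqrt(19) / 19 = 1040.63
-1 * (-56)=56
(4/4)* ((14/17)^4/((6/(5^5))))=60025000/250563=239.56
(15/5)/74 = 3/74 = 0.04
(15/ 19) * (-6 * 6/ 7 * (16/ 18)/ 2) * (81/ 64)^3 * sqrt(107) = -37.84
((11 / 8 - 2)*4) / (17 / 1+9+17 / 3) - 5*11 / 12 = -1063 / 228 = -4.66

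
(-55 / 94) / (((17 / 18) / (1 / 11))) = -45 / 799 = -0.06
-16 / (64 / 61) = -61 / 4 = -15.25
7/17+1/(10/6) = 86/85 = 1.01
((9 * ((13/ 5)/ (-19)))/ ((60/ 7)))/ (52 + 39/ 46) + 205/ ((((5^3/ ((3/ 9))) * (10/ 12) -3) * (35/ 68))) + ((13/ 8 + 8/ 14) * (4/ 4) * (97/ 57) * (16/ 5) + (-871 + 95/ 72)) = -23732913944809/ 27711268200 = -856.44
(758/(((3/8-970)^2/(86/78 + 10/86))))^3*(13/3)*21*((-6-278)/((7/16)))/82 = -2215126538771122884857298944/3240428482852074357677326076074569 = -0.00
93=93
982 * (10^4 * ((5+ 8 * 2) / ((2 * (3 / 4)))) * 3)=412440000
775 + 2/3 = 2327/3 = 775.67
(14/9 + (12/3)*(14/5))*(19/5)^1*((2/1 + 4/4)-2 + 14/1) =10906/15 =727.07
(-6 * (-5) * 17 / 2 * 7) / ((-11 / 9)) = -1460.45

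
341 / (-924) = -31 / 84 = -0.37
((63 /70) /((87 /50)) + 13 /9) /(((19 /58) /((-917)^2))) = 861070336 /171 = 5035499.04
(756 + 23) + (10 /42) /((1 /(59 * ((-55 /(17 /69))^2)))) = 1417775042 /2023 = 700828.00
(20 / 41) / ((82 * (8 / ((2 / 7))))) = 5 / 23534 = 0.00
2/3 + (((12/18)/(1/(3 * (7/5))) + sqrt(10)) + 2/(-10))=sqrt(10) + 49/15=6.43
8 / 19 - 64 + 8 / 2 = -1132 / 19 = -59.58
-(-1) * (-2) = -2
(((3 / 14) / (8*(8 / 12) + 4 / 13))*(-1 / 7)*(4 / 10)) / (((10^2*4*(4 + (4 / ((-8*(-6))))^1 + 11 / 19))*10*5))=-0.00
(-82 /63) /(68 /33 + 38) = -451 /13881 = -0.03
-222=-222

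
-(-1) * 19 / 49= 19 / 49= 0.39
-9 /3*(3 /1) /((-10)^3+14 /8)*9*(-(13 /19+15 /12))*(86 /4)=-3.37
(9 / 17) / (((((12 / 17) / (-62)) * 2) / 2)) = -93 / 2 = -46.50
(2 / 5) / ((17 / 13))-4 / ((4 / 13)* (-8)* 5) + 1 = 1109 / 680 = 1.63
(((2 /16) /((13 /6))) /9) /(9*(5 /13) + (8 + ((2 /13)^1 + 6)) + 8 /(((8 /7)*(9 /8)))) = 0.00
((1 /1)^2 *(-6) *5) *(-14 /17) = 24.71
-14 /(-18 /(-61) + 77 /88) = -6832 /571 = -11.96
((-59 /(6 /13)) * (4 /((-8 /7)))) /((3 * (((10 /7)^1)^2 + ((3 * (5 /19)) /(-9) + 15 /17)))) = 52.60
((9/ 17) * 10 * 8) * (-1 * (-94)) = 67680/ 17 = 3981.18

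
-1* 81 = -81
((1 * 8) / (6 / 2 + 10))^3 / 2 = 256 / 2197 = 0.12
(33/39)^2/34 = 121/5746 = 0.02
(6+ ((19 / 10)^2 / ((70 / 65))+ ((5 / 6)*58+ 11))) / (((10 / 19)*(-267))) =-5481101 / 11214000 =-0.49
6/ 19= 0.32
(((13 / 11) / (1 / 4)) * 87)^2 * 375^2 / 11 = 2878112250000 / 1331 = 2162368332.08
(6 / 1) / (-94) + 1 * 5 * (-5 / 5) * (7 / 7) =-238 / 47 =-5.06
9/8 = 1.12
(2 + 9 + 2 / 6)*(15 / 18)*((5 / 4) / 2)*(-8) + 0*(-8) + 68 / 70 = -14569 / 315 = -46.25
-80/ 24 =-10/ 3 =-3.33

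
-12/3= -4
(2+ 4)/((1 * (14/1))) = 3/7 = 0.43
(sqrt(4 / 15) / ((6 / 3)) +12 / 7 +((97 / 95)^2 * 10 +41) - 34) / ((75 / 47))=47 * sqrt(15) / 1125 +11366057 / 947625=12.16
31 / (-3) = -31 / 3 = -10.33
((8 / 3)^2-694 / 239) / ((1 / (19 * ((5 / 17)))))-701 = -24773717 / 36567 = -677.49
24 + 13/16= 24.81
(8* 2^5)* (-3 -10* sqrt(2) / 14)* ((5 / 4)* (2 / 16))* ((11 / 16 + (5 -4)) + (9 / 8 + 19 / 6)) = -1435 / 2 -1025* sqrt(2) / 6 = -959.09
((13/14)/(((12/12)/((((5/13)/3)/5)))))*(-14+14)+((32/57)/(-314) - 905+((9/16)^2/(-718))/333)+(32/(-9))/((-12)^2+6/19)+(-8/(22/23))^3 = -496458537587027926199/333178836067072512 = -1490.07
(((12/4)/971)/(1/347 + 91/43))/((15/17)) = 14921/9030300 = 0.00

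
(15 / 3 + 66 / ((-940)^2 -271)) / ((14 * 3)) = 1472237 / 12366606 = 0.12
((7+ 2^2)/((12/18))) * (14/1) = 231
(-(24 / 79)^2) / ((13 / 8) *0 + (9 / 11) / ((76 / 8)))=-6688 / 6241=-1.07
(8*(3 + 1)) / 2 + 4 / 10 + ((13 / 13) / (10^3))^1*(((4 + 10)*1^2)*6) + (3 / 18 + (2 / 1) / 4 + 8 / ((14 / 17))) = 141041 / 5250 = 26.86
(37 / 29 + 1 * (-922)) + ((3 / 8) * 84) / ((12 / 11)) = -206909 / 232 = -891.85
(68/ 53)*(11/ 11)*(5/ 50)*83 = 2822/ 265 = 10.65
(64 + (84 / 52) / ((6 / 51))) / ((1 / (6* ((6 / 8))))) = 18189 / 52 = 349.79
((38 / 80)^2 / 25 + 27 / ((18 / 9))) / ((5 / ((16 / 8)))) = 540361 / 100000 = 5.40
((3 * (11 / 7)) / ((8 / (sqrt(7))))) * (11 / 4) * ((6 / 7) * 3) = 3267 * sqrt(7) / 784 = 11.03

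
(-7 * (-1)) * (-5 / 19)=-35 / 19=-1.84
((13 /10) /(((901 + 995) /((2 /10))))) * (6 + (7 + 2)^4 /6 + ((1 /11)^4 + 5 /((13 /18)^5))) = 12230638081253 /79283439549600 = 0.15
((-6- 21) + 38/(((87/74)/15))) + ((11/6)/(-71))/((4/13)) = 22619861/49416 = 457.74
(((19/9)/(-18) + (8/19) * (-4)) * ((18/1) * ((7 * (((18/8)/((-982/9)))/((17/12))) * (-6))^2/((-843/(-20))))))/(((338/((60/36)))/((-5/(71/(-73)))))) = -32533481216250/4463399918820349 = -0.01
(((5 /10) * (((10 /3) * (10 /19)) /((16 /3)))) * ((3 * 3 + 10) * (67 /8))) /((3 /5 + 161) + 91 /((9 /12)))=0.09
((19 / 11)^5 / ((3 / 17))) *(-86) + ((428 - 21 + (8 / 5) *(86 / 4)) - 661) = -18630785684 / 2415765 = -7712.17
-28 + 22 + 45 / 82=-447 / 82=-5.45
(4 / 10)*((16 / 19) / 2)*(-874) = -736 / 5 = -147.20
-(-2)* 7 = 14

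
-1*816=-816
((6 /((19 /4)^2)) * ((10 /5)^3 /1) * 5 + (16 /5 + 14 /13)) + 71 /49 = 16.36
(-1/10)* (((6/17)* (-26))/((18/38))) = 494/255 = 1.94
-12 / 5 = -2.40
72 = 72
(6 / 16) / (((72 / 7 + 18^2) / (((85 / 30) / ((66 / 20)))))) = 119 / 123552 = 0.00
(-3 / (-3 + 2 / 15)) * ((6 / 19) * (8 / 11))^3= 4976640 / 392561147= 0.01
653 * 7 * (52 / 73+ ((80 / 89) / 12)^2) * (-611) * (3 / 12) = -2608710048217 / 5204097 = -501280.06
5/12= 0.42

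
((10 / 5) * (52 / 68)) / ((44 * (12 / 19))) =0.06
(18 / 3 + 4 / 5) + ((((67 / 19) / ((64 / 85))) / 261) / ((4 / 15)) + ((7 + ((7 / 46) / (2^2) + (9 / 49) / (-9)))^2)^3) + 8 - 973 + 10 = 526029085169063621268413145305497 / 4439420428195334202218250240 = 118490.49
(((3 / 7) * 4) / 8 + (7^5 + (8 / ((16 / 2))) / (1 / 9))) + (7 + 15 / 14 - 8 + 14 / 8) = 470905 / 28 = 16818.04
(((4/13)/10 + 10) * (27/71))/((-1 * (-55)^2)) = -17604/13960375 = -0.00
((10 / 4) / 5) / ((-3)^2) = 1 / 18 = 0.06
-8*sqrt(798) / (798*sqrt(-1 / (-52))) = -8*sqrt(10374) / 399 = -2.04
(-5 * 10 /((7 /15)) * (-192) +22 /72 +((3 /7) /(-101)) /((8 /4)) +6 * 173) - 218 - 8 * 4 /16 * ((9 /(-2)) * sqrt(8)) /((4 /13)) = 117 * sqrt(2) /2 +544462363 /25452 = 21474.46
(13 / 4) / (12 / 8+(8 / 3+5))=39 / 110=0.35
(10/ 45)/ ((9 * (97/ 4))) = 8/ 7857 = 0.00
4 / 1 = 4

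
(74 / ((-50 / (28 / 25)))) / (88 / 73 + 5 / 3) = -6132 / 10625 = -0.58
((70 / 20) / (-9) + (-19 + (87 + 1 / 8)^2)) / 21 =4361113 / 12096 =360.54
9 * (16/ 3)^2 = 256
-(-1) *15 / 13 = 15 / 13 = 1.15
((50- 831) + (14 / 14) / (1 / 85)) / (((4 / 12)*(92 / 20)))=-10440 / 23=-453.91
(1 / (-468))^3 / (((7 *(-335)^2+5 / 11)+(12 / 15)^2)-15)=-275 / 22143701559200832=-0.00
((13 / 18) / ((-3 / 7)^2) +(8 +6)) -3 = 2419 / 162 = 14.93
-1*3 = -3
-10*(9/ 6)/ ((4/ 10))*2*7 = -525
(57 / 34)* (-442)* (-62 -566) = 465348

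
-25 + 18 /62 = -766 /31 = -24.71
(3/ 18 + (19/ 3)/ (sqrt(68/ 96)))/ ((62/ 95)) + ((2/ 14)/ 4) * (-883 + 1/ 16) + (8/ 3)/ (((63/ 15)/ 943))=578.98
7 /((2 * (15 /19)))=133 /30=4.43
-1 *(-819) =819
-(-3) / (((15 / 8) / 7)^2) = 3136 / 75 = 41.81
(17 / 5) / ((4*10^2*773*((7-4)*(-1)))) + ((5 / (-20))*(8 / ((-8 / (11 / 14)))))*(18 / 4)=14348753 / 16233000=0.88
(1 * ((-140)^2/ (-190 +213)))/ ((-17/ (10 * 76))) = -14896000/ 391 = -38097.19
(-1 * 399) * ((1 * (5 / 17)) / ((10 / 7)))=-2793 / 34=-82.15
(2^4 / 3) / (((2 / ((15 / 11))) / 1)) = 40 / 11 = 3.64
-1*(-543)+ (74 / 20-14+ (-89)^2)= 84537 / 10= 8453.70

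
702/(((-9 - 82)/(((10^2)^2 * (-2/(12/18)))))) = 1620000/7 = 231428.57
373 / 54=6.91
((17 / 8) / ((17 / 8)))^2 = 1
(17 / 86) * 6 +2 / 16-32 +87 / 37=-360681 / 12728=-28.34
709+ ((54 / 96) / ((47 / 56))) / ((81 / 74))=709.61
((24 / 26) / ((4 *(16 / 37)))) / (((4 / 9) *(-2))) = -999 / 1664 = -0.60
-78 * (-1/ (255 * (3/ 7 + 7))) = 7/ 170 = 0.04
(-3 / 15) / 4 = -1 / 20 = -0.05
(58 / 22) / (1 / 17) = 493 / 11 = 44.82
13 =13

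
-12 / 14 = -6 / 7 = -0.86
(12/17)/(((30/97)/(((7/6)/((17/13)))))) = 2.04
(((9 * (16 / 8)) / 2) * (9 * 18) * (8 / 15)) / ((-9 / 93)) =-40176 / 5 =-8035.20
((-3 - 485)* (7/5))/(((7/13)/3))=-19032/5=-3806.40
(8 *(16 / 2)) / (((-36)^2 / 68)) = 272 / 81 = 3.36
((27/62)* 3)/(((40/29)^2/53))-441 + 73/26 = -518157431/1289600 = -401.80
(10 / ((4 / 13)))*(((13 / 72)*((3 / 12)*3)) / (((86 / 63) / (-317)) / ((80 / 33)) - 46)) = -9375275 / 97994824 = -0.10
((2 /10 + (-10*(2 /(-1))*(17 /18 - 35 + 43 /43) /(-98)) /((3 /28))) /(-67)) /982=-8527 /8882190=-0.00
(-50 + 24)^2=676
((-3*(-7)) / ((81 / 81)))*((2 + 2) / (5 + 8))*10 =840 / 13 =64.62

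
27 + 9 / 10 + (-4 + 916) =9399 / 10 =939.90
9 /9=1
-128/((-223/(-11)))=-1408/223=-6.31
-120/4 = -30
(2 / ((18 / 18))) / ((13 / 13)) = 2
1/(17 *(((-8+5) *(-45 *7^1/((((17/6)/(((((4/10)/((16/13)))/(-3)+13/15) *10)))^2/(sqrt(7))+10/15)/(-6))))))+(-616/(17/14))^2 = 632545562863/2457945 - 34 *sqrt(7)/164336445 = 257347.32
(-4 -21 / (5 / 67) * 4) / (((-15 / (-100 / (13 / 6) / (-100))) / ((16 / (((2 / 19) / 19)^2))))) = 5888424064 / 325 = 18118227.89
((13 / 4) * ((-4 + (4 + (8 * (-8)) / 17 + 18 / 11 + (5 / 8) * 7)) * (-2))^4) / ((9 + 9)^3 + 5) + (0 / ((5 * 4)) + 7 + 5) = 6874346803231873 / 562228327924736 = 12.23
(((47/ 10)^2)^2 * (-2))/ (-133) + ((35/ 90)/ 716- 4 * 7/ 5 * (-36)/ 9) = 15929601983/ 535657500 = 29.74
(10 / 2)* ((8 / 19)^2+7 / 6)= 14555 / 2166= 6.72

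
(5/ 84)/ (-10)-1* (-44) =7391/ 168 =43.99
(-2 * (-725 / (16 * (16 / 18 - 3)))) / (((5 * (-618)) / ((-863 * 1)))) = -375405 / 31312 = -11.99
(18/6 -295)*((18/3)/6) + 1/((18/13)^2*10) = -945911/3240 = -291.95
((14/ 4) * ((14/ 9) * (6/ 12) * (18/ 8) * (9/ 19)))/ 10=441/ 1520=0.29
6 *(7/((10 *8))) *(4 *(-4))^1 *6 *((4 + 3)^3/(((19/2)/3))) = -518616/95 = -5459.12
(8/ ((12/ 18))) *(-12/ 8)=-18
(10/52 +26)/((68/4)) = 1.54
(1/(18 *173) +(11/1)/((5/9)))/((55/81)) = 2774619/95150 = 29.16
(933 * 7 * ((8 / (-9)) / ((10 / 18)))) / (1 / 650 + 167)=-6792240 / 108551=-62.57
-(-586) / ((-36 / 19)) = -5567 / 18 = -309.28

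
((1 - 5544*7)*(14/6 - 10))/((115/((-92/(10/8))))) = -14280976/75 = -190413.01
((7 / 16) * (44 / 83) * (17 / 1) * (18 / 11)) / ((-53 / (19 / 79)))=-20349 / 695042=-0.03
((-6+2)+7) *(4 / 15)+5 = 29 / 5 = 5.80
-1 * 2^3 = -8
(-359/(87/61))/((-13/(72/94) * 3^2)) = 87596/53157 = 1.65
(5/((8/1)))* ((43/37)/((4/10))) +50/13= 43575/7696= 5.66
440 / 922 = 0.48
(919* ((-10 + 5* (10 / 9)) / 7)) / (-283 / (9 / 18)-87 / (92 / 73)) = 3381920 / 3680649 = 0.92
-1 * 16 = -16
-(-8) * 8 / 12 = 16 / 3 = 5.33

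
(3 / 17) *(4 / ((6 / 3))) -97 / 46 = -1373 / 782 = -1.76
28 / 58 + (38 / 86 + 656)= 656.92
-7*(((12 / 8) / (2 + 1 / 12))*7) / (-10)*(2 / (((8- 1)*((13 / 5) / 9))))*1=3.49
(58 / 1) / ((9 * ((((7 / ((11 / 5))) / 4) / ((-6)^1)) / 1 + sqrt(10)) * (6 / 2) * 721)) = 5104 / 128989269 + 449152 * sqrt(10) / 1504874805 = 0.00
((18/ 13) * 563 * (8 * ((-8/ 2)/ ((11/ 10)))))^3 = -11662308417104.49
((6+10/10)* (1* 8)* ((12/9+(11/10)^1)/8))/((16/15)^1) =511/32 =15.97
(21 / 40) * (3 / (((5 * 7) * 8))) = 9 / 1600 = 0.01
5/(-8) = -5/8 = -0.62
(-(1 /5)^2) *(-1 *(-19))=-19 /25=-0.76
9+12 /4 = 12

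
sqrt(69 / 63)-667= -667+sqrt(483) / 21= -665.95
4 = 4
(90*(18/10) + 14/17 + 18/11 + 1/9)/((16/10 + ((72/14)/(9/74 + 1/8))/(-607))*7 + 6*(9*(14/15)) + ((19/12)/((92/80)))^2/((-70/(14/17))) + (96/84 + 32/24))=227233680414545/88111240717357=2.58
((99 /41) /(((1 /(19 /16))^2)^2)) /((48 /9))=38705337 /42991616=0.90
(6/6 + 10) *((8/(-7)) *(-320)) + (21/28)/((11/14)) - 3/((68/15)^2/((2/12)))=2865322883/712096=4023.79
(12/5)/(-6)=-2/5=-0.40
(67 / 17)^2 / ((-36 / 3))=-4489 / 3468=-1.29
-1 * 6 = -6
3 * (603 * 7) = 12663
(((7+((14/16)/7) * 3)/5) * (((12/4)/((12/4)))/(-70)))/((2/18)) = -531/2800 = -0.19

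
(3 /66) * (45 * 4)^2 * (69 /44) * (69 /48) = 3213675 /968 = 3319.91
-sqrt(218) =-14.76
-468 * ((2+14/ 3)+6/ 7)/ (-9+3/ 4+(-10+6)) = 98592/ 343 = 287.44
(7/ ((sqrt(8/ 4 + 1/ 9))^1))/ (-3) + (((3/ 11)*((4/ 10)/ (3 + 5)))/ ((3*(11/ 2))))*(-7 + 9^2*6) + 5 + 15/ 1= 24679/ 1210 - 7*sqrt(19)/ 19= 18.79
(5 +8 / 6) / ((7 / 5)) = 95 / 21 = 4.52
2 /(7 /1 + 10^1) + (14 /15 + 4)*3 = 1268 /85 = 14.92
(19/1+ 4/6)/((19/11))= 649/57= 11.39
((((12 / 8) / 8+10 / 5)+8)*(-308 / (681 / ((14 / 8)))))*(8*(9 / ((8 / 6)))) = -790713 / 1816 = -435.41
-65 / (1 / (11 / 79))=-715 / 79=-9.05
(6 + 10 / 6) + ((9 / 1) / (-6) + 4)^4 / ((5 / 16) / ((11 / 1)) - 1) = -5564 / 171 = -32.54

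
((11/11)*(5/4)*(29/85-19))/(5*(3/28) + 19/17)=-11102/787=-14.11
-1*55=-55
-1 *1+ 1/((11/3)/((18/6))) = -2/11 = -0.18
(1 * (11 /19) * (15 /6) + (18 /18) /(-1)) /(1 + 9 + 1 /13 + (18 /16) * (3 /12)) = 3536 /81871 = 0.04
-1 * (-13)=13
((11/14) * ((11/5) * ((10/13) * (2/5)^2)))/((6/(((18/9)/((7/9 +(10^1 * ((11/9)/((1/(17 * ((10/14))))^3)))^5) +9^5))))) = 1615285233889310907/114306435266364966070879001156303905418450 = 0.00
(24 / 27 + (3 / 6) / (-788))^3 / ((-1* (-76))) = 1999899757799 / 216875133794304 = 0.01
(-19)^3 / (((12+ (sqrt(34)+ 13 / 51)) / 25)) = -5465765625 / 302191+ 446006475*sqrt(34) / 302191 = -9481.17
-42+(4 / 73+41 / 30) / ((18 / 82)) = -700187 / 19710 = -35.52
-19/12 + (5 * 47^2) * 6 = 795221/12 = 66268.42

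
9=9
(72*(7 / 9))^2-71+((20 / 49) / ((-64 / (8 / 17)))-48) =5026317 / 1666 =3017.00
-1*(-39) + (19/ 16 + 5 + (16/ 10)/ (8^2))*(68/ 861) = 97147/ 2460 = 39.49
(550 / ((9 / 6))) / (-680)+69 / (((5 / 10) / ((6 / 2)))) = 42173 / 102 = 413.46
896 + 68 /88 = 19729 /22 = 896.77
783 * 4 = 3132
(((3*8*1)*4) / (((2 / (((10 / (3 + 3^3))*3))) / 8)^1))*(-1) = -384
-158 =-158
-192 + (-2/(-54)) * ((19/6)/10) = -311021/1620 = -191.99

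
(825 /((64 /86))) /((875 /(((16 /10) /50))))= 1419 /35000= 0.04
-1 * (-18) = 18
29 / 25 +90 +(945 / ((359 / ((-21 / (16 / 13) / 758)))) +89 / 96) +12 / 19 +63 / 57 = 290875904003 / 3102190800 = 93.76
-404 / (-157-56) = 404 / 213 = 1.90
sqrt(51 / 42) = sqrt(238) / 14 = 1.10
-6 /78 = -1 /13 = -0.08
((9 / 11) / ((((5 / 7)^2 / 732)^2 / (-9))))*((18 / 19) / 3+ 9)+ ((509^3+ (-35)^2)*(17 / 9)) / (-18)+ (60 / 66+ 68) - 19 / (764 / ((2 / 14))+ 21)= -326205366051576016 / 2103976875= -155042277.28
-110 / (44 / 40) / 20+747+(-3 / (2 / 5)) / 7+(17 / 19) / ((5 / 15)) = 197801 / 266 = 743.61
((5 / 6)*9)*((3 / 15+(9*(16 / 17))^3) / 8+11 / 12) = 45344929 / 78608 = 576.85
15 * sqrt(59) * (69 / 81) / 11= 115 * sqrt(59) / 99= 8.92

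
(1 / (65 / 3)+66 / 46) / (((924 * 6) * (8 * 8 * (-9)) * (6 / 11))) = -41 / 48222720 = -0.00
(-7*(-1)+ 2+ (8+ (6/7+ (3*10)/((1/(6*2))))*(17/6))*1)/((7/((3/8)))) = 5457/98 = 55.68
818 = 818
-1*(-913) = 913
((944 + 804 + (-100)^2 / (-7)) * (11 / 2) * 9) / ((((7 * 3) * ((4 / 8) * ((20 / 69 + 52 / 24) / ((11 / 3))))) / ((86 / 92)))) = 11633908 / 5537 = 2101.12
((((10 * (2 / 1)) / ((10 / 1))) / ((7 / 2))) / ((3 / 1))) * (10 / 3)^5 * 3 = 400000 / 1701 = 235.16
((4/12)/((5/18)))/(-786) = -1/655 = -0.00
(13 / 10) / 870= 13 / 8700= 0.00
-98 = -98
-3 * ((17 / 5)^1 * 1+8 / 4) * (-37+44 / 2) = 243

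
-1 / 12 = -0.08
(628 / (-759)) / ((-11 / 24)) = 5024 / 2783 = 1.81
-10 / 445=-2 / 89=-0.02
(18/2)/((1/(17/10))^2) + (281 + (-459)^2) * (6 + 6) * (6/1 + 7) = 3291009801/100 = 32910098.01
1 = 1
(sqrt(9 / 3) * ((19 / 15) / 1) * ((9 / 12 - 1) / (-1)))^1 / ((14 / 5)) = 19 * sqrt(3) / 168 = 0.20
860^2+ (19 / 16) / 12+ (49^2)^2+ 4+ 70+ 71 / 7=8742028165 / 1344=6504485.24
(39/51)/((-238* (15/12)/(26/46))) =-338/232645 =-0.00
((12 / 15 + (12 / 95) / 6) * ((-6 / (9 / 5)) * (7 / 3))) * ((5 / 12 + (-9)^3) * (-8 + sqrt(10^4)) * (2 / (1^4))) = 146392792 / 171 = 856098.20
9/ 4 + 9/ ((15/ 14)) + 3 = 273/ 20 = 13.65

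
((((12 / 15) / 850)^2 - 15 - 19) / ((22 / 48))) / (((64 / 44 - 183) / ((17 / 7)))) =3684749904 / 3713171875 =0.99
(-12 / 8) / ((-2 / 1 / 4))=3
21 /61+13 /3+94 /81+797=3966823 /4941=802.84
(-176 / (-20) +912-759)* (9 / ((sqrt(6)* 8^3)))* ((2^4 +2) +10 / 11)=31551* sqrt(6) / 3520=21.96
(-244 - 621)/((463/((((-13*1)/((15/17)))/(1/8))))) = 305864/1389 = 220.20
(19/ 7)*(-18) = -342/ 7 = -48.86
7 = 7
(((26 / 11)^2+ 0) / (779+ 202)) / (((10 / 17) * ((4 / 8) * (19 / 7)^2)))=563108 / 214255305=0.00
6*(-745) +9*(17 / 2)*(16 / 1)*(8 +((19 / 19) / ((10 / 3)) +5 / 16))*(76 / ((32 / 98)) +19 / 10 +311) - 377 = 1149446321 / 200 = 5747231.60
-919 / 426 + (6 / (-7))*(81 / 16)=-77491 / 11928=-6.50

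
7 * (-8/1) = -56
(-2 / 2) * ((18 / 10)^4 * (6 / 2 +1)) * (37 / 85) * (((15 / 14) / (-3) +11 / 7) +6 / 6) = -15050934 / 371875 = -40.47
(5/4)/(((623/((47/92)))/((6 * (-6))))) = -2115/57316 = -0.04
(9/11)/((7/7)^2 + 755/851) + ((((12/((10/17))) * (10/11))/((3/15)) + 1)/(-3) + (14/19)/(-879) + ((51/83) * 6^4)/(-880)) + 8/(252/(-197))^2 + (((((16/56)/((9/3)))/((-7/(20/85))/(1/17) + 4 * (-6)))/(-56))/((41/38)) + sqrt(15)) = -188765825588676814876/7036771695541402815 + sqrt(15) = -22.95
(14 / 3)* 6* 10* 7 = 1960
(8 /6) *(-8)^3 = -2048 /3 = -682.67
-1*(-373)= 373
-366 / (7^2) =-366 / 49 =-7.47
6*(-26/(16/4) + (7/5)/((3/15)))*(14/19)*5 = 11.05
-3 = -3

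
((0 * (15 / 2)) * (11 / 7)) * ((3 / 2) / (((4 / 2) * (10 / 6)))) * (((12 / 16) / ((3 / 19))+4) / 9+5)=0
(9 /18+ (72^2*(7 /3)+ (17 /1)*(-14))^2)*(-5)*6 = -4218364935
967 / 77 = 12.56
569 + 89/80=45609/80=570.11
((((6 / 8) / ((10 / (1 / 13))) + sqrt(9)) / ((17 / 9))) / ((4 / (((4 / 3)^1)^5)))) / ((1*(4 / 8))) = 3.35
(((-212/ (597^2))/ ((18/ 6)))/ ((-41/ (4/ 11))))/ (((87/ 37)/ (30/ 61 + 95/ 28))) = 52044940/ 17914041934173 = 0.00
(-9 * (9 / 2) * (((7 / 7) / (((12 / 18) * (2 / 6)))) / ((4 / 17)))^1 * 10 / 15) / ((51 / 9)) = -729 / 8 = -91.12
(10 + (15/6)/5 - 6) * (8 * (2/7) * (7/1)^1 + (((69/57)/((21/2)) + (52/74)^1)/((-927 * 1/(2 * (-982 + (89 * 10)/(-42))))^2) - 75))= -308645955615857/1243254854646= -248.26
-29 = -29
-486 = -486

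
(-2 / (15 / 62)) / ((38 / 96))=-1984 / 95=-20.88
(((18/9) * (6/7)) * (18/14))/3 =36/49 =0.73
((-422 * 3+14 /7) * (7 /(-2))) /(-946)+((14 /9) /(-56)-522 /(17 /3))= -28027633 /289476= -96.82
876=876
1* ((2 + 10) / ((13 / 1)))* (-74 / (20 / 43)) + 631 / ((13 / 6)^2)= -10518 / 845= -12.45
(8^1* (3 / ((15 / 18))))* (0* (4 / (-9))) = 0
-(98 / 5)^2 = -9604 / 25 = -384.16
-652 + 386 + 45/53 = -14053/53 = -265.15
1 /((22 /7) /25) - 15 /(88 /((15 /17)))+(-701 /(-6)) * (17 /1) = 8948941 /4488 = 1993.97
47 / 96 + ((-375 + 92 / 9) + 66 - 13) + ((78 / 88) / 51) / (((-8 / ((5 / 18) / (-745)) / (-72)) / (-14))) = -2497939261 / 8024544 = -311.29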